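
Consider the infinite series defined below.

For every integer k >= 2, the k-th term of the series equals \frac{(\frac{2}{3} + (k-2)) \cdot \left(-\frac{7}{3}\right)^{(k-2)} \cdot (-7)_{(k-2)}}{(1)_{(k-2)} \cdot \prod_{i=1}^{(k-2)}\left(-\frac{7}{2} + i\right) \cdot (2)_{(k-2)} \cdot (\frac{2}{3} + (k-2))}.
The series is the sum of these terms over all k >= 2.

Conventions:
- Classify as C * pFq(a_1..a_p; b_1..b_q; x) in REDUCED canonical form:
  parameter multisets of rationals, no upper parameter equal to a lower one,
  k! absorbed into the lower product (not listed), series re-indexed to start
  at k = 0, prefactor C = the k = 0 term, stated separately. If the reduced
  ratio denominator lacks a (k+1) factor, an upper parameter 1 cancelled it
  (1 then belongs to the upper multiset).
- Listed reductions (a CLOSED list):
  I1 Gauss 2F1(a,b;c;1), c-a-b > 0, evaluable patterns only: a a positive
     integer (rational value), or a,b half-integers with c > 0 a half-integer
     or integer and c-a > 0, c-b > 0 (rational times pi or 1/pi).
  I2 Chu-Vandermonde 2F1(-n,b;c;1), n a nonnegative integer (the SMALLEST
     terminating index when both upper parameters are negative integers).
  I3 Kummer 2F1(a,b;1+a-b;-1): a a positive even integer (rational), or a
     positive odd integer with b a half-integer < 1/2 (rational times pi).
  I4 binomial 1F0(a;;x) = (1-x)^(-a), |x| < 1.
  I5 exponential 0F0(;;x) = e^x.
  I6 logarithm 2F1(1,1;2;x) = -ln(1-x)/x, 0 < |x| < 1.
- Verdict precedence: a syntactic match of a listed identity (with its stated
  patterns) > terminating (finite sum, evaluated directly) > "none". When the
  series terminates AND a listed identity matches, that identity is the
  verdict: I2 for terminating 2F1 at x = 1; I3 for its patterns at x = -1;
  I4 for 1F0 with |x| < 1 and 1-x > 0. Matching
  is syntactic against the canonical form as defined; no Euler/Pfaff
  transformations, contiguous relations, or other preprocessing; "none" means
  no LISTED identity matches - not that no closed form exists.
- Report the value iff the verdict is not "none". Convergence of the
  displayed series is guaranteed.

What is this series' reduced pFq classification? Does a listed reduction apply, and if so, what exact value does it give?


With C = 1: the canonical form is 1F2(-7; -\frac{5}{2}, 2; -\frac{7}{3}). Verdict: terminating - upper -7 stops the sum at k = 7; the 8 terms are added exactly. Sum: -\frac{3150884}{177147}.

First insight: t_0 = 1 here, and (1)_k (C = 1) is k! itself.
Term ratio: r(k) = -\frac{7}{3} * (k-7) / [(k-\frac{5}{2}) (k+2) (k+1)] - rational; roots negated = parameters, x = -\frac{7}{3}, C = 1.


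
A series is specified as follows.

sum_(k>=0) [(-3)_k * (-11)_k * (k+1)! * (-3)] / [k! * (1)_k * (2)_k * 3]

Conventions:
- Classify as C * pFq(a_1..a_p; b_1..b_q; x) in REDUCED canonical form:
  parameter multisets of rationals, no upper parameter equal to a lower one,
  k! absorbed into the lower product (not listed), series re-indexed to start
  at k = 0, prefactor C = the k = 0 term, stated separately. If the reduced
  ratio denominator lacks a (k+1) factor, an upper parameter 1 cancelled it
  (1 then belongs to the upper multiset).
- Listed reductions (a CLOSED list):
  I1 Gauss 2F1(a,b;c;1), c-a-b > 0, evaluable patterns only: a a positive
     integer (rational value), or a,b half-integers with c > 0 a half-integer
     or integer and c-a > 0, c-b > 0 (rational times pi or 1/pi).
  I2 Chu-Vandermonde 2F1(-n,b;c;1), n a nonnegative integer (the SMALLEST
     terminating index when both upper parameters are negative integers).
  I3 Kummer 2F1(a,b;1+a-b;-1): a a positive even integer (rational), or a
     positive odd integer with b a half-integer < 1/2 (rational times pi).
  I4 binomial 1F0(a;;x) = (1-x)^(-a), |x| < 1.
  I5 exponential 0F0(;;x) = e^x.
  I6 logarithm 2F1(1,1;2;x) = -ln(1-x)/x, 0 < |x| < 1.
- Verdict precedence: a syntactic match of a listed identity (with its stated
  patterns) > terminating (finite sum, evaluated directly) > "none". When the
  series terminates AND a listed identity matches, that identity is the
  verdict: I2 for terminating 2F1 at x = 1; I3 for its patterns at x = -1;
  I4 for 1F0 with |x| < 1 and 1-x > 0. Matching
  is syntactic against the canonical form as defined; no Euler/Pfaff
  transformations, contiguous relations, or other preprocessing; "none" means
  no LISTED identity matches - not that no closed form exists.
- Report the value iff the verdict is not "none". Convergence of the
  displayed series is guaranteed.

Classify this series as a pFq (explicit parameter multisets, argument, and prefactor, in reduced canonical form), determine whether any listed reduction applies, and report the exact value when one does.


Key step: with t_0 = -1, the factorial ratio (C = -1) (k+a-1)!/(a-1)! is a rising factorial (a)_k.
Adjacent-term ratio: r(k) = 1 * (k-11) (k-3) / [(k+1) (k+1)] - rational; roots negated = parameters, x = 1, C = -1.

Prefactor -1, argument 1: 2F1 with upper {-11, -3} over lower {1}. Verdict at x = 1: the Chu-Vandermonde identity I2 matches (terminating 2F1 at x = 1 with n = 3, b = -11, c = 1). Sum: -364.


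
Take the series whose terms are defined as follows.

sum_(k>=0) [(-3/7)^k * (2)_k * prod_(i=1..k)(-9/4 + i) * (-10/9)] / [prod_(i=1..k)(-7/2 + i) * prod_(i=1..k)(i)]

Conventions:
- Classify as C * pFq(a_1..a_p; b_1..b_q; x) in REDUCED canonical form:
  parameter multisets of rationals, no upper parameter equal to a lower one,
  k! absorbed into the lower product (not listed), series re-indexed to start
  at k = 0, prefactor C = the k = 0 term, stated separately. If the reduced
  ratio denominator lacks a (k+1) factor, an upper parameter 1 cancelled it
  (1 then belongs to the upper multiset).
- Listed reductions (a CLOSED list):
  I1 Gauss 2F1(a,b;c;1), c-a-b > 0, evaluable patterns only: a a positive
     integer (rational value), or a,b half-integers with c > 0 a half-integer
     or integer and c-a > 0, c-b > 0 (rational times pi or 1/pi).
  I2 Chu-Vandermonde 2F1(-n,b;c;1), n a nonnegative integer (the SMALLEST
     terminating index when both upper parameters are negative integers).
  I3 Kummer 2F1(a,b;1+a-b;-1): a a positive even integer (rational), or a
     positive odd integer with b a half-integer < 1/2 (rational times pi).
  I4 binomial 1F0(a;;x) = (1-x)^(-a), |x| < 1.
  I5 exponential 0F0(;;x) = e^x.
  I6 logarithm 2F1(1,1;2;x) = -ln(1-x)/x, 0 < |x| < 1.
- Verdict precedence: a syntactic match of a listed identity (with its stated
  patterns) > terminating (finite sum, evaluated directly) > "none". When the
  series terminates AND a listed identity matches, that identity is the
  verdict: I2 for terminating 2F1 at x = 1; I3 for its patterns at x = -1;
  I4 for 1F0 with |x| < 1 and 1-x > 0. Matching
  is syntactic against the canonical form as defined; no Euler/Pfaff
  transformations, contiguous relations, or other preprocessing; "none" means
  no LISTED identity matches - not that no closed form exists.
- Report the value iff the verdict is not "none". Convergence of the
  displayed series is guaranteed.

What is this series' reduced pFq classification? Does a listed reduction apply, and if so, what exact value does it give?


Canonical form: C = -10/9 times 2F1 with upper {-5/4, 2}, lower {-5/2}, x = -3/7. Verdict: no listed reduction: x = -3/7 and upper {-5/4, 2} fail every I1-I6 pattern.

Key observation: x = (-3/7) and the running product (prefactor -10/9) telescopes to a rising factorial.
Step ratio: r(k) = (-3/7) * (k-5/4) (k+2) / [(k-5/2) (k+1)] - rational in k, leading ratio (-3/7); with t_0 = -10/9, classification follows.


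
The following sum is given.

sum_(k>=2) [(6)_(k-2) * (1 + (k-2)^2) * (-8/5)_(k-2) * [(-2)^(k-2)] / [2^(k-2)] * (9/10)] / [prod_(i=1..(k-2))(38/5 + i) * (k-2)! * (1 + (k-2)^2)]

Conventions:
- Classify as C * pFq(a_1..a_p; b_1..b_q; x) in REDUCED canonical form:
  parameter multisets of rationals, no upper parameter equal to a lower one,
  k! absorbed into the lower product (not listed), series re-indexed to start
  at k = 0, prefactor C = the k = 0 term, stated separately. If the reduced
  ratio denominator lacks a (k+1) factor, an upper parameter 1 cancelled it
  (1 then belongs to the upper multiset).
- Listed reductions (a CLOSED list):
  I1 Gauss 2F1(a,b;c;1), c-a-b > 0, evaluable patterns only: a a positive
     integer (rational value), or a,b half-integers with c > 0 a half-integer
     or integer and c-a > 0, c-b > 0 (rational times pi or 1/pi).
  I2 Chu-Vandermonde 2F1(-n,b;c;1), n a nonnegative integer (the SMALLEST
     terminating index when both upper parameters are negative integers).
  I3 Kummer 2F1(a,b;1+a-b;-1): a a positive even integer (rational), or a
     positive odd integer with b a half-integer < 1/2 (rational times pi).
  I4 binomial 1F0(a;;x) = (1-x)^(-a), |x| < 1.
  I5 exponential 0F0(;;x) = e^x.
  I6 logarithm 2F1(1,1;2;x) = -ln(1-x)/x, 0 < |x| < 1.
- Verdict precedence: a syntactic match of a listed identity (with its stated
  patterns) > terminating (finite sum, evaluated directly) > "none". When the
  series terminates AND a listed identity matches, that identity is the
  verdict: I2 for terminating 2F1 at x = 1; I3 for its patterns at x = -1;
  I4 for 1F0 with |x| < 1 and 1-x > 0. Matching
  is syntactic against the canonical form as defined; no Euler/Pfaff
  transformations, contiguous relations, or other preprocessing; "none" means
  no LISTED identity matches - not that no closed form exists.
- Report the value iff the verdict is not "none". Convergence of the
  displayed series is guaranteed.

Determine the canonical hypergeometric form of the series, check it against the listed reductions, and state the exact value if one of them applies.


Key observation: t_0 = 9/10 here, and the two k-th powers (prefactor 9/10) combine into one argument.
Step ratio: r(k) = (-1) * (k-8/5) (k+6) / [(k+43/5) (k+1)] ; factor over Q: parameters, x = (-1), and C = 9/10.

With C = 9/10: the canonical form is 2F1(-8/5, 6; 43/5; -1). Verdict at x = -1: Kummer's theorem (I3) matches (x = -1; c = 43/5 equals 1+a-b for upper {-8/5, 6}: listed pattern). Its exact value is 13167/6250.


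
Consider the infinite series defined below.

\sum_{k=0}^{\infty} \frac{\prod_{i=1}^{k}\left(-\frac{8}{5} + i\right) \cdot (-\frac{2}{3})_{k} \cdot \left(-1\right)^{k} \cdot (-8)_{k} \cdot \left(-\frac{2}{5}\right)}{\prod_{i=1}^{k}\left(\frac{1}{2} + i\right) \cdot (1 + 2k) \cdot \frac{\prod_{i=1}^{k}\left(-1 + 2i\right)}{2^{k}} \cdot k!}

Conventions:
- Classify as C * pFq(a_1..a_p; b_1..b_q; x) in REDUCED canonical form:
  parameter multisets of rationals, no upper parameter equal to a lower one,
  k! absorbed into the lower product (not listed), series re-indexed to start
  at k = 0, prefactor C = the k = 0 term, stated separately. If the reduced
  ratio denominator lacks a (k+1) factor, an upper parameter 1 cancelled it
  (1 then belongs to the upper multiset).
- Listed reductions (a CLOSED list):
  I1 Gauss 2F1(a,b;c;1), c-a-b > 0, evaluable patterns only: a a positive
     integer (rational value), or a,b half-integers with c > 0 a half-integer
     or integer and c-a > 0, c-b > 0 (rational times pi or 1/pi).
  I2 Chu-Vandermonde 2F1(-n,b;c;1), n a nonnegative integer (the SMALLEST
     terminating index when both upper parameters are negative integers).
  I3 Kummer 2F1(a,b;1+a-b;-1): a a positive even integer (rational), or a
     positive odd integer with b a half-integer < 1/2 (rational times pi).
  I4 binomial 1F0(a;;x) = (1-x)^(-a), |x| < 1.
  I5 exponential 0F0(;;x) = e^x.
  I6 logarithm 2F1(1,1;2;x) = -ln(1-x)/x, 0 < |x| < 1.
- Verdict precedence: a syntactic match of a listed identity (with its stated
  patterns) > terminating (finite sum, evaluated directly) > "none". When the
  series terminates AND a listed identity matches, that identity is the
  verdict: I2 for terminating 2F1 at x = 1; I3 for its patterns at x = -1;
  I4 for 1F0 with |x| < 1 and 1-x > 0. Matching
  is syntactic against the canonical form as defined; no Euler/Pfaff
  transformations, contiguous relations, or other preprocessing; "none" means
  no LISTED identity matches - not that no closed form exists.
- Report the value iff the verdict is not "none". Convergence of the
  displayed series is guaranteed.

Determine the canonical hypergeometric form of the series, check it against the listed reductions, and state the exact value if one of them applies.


At argument -1: a 3F2 with upper {-8, -\frac{2}{3}, -\frac{3}{5}}, lower {\frac{3}{2}, \frac{3}{2}}, scaled by C = -\frac{2}{5}. Verdict: terminating. With -8 upstairs the series is a 9-term polynomial sum; evaluated term by term. Its exact value is -\frac{1191763340764150646}{1156515607177734375}.

Key step: x = -1 and the running product (C = -2/5) telescopes to a rising factorial.
Term ratio: r(k) = -1 * (k-8) (k-\frac{2}{3}) (k-\frac{3}{5}) / [(k+\frac{3}{2}) (k+\frac{3}{2}) (k+1)] - poly over poly, x = -1 from leading terms; C = -\frac{2}{5} at k = 0.


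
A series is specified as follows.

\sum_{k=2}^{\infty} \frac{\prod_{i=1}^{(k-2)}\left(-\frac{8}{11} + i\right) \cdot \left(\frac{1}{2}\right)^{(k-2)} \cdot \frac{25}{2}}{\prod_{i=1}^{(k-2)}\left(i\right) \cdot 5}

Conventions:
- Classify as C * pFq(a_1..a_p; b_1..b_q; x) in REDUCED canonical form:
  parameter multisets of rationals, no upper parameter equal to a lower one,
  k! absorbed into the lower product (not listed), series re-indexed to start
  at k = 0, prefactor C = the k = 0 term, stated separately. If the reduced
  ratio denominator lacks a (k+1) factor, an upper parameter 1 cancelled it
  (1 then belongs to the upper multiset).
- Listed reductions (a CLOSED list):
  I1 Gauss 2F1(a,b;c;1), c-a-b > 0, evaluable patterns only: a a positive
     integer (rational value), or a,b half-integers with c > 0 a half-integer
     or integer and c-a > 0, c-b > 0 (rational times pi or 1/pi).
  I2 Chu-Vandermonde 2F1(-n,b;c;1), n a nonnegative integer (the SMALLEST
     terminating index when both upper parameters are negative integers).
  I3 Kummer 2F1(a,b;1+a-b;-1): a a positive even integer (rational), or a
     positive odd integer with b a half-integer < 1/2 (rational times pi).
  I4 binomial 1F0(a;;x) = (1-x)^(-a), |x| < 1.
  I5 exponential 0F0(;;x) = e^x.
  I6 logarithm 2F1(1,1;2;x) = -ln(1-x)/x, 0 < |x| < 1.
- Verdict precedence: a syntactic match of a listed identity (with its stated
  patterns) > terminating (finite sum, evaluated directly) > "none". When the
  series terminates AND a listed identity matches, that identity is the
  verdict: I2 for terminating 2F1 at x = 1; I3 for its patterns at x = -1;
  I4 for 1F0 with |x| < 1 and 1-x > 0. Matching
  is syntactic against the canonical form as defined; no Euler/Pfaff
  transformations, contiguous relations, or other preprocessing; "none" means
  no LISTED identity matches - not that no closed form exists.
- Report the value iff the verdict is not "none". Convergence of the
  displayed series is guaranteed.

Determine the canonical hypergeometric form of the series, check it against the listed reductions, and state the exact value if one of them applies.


At argument \frac{1}{2}: a 1F0 with upper {\frac{3}{11}}, lower {-}, scaled by C = \frac{5}{2}. Verdict: the I4 binomial reduction fires (the 1F0 binomial series: exponent -3/11, x = \frac{1}{2}). Exact value: \frac{5}{2} \cdot \left(\frac{1}{2}\right)^{-\frac{3}{11}}.

First insight: with t_0 = \frac{5}{2}, the product of the first k integers (C = 5/2) is k!.
Ratio: r(k) = \frac{1}{2} * (k+\frac{3}{11}) / [(k+1)] - rational in k, leading ratio \frac{1}{2}; with t_0 = \frac{5}{2}, classification follows.


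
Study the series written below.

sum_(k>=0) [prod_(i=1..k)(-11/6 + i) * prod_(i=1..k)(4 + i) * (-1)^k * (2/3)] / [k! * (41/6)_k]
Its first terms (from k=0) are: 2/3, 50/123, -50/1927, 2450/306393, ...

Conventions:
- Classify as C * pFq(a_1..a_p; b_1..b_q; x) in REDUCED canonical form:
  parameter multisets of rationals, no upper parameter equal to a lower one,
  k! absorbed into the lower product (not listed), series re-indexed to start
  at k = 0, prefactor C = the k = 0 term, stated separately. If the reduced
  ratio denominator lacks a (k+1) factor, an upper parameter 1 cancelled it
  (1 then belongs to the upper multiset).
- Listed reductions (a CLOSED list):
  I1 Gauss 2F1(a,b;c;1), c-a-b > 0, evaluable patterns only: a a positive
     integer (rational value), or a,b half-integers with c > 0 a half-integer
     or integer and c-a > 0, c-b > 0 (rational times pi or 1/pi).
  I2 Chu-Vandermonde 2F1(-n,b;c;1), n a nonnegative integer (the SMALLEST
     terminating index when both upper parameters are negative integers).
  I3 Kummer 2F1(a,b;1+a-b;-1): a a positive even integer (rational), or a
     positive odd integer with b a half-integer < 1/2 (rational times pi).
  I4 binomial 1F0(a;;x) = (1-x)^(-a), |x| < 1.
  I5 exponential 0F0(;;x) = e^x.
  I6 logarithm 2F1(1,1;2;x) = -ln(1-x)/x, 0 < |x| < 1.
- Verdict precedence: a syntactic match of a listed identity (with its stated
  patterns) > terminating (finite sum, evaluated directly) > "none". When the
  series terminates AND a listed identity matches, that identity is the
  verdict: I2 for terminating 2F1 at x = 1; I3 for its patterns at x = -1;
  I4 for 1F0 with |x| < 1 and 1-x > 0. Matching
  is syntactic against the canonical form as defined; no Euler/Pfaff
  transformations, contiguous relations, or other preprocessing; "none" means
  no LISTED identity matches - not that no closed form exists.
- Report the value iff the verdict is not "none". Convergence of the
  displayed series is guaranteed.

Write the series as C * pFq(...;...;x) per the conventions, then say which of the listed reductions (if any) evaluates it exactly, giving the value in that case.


Classification (C = 2/3): 2F1 with upper {-5/6, 5}, lower {41/6}, argument x = -1. Verdict: none - at argument -1 the multisets {-5/6, 5} ; {41/6} match no listed identity.

Structural cue: t_0 = 2/3 here, and the running product (prefactor 2/3) telescopes to a rising factorial.
Term ratio: r(k) = (-1) * (k-5/6) (k+5) / [(k+41/6) (k+1)] - rational; roots negated = parameters, x = (-1), C = 2/3.


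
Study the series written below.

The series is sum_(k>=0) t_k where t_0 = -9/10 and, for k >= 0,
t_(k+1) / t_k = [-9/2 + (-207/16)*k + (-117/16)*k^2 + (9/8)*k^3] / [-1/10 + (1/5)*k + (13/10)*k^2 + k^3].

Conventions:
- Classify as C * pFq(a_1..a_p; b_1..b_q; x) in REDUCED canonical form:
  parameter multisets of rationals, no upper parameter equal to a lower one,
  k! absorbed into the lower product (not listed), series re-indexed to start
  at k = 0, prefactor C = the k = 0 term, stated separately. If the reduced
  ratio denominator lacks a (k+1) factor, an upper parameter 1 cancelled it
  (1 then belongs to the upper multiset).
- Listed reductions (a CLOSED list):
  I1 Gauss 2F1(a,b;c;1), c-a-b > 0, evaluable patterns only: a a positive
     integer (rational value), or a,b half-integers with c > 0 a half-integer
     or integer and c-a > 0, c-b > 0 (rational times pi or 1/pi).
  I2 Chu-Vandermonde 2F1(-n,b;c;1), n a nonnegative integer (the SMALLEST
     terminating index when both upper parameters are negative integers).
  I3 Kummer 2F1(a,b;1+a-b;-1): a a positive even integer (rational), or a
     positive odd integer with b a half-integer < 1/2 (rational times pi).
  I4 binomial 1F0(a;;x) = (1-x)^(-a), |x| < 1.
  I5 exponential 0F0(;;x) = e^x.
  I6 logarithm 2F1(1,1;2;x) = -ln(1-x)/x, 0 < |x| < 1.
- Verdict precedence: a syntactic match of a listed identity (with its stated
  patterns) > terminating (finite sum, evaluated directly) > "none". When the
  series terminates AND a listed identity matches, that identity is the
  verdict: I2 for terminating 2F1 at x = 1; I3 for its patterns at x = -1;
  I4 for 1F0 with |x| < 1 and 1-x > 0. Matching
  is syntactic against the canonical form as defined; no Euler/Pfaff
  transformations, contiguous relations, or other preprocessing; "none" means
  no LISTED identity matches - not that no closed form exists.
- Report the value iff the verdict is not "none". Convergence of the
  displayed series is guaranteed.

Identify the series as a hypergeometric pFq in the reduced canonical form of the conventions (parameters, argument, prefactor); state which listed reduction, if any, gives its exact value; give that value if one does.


Key observation: from the first term -9/10: cancel k + 1/2 from the displayed ratio first; then prefactor -9/10.
Ratio: r(k) = (9/8) * (k-8) (k+1) / [(k-1/5) (k+1)] ; factor over Q: parameters, x = (9/8), and C = -9/10.

Prefactor -9/10, argument 9/8: 2F1 with upper {-8, 1} over lower {-1/5}. Verdict: terminating at k = 8: the factor (-8)_k kills every later term; summing the 9 survivors is exact. Its exact value is 213214163967/1571521822720.


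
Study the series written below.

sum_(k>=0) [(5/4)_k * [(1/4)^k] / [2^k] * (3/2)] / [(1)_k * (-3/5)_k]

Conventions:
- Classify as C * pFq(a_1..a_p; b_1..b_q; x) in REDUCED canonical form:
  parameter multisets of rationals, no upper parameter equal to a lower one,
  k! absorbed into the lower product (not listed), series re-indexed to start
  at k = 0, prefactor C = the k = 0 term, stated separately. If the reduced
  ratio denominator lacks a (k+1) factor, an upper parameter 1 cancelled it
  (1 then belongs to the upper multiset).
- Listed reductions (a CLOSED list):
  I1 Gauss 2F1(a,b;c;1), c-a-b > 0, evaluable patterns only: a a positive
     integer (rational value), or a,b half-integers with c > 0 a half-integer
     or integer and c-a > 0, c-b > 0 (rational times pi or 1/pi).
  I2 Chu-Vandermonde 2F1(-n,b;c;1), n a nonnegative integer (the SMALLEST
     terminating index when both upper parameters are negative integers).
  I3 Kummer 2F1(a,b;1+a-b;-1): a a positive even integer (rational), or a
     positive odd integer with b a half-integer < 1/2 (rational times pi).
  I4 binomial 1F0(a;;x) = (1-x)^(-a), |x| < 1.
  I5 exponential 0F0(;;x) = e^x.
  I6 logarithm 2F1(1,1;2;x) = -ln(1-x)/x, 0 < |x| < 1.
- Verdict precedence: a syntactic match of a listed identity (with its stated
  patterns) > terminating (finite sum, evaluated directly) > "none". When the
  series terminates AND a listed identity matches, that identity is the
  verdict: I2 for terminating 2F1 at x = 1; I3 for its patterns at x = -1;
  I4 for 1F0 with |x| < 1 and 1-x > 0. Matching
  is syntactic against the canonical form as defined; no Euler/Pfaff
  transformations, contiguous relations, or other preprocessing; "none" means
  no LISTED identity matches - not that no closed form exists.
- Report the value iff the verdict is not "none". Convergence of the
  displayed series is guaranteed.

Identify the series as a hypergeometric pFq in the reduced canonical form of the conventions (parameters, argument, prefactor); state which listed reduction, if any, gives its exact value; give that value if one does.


Structural cue: t_0 = 3/2 here, and (1)_k (prefactor 3/2) is k! itself.
Term ratio: r(k) = (1/8) * (k+5/4) / [(k-3/5) (k+1)] - rational in k, leading ratio (1/8); with t_0 = 3/2, classification follows.

Reduced: x = 1/8, 1F1, upper = {5/4}, lower = {-3/5}, C = 3/2. Verdict: none (x = 1/8): each listed identity misses the multisets {5/4} ; {-3/5}.


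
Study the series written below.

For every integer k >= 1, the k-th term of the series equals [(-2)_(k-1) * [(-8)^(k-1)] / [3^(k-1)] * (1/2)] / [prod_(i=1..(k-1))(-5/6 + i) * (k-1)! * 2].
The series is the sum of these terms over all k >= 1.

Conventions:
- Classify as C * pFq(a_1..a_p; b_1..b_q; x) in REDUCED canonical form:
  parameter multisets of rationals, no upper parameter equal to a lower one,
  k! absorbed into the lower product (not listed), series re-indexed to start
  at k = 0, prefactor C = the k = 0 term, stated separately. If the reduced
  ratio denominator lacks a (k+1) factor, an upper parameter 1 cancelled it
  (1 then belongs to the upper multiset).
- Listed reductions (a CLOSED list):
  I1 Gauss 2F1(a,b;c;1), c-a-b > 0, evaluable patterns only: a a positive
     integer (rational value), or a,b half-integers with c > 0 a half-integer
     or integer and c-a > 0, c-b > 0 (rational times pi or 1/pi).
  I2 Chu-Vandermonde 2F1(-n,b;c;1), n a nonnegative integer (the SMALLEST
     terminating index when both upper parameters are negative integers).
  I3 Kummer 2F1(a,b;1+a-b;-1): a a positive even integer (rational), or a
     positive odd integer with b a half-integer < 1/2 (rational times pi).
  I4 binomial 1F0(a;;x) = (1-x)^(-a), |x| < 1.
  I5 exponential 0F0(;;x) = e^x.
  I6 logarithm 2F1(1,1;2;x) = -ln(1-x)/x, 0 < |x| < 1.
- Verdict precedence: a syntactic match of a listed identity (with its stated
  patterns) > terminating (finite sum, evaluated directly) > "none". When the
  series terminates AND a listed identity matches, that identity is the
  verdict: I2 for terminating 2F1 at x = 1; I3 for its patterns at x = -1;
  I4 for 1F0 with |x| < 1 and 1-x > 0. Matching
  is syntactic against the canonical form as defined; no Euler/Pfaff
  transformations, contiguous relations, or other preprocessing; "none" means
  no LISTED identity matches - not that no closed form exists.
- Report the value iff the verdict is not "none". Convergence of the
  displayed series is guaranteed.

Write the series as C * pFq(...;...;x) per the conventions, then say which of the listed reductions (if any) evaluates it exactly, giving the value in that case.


x = -8/3 here; the reduced form reads 1F1, upper {-2}, lower {1/6}, C = 1/4. Verdict: terminating. (-2)_k vanishes past k = 2, leaving a 3-term sum, computed directly. Sum: 487/28.

Key observation: t_0 = 1/4 here, and the two geometric factors (prefactor 1/4) combine into one argument.
Ratio: r(k) = (-8/3) * (k-2) / [(k+1/6) (k+1)] - rational in k, leading ratio (-8/3); with t_0 = 1/4, classification follows.


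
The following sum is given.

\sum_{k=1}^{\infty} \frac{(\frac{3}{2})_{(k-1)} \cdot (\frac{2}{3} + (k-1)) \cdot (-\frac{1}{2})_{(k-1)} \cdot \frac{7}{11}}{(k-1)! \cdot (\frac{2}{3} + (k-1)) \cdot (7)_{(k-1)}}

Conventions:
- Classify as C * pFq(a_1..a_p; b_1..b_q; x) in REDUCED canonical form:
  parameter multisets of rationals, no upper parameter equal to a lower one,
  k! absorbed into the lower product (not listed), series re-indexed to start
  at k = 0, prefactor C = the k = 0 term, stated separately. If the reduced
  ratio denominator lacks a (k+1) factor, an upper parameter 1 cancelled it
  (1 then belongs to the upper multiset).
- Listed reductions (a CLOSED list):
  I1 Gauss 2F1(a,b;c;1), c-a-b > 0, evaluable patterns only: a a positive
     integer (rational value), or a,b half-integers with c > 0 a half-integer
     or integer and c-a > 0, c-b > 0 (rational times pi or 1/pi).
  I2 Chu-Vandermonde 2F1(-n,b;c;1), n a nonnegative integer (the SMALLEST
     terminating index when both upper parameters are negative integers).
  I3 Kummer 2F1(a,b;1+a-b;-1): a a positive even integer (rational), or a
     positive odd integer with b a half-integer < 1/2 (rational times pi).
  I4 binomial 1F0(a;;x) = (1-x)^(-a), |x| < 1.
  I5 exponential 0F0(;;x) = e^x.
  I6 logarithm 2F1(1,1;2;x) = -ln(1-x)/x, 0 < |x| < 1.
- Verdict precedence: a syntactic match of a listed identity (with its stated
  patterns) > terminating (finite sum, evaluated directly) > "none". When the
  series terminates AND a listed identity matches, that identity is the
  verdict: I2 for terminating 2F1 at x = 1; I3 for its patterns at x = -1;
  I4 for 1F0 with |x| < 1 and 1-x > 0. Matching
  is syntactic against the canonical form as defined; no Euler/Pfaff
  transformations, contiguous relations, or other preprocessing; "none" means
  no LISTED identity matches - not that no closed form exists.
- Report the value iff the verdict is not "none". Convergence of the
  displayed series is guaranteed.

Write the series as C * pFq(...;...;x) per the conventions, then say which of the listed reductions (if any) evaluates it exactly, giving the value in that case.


Classification (C = \frac{7}{11}): 2F1 with upper {-\frac{1}{2}, \frac{3}{2}}, lower {7}, argument x = 1. Verdict at x = 1: the half-integer Gauss pattern (I1) matches (x = 1; upper {-\frac{1}{2}, \frac{3}{2}} half-integers, c = 7 in the evaluable pattern). Hence: \frac{524288}{297297} / \pi.

Key step: t_0 being \frac{7}{11}, the factor k + 2/3 cancels (top and bottom), leaving C = 7/11, x = 1.
Term ratio: r(k) = 1 * (k-\frac{1}{2}) (k+\frac{3}{2}) / [(k+7) (k+1)] - rational; roots negated = parameters, x = 1, C = \frac{7}{11}.


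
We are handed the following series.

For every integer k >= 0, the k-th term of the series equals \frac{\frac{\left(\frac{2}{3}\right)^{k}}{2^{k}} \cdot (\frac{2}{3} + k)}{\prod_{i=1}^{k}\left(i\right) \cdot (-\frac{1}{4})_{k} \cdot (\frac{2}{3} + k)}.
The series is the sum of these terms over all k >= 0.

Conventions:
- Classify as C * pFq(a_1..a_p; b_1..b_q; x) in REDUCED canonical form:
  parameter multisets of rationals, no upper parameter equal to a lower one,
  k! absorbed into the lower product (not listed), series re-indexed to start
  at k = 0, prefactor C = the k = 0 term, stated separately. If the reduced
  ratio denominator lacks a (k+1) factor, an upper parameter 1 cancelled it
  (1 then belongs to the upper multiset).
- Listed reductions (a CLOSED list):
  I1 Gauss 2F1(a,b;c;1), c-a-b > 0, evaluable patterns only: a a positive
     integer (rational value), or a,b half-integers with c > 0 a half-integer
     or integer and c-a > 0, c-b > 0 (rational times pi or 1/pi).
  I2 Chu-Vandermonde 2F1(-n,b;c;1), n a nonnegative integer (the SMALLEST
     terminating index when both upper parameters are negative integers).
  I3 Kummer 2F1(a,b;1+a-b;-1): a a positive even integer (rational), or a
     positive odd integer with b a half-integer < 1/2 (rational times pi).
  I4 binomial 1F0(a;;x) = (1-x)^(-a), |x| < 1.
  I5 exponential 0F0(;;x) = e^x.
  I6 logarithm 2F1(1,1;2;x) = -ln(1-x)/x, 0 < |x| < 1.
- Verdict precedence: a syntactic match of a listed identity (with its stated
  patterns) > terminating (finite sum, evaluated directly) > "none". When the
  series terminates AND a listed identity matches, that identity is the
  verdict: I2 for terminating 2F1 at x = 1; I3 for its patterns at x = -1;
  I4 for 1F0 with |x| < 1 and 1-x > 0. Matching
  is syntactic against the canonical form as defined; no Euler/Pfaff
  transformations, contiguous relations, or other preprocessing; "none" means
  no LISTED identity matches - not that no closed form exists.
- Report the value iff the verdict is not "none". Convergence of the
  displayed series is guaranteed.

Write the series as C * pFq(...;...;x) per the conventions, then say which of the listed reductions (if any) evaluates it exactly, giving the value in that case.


Key step: t_0 being 1, the two k-th powers (C = 1, x = 1/3) combine into one argument.
Consecutive-term ratio: r(k) = \frac{1}{3} * 1 / [(k-\frac{1}{4}) (k+1)] - rational; roots negated = parameters, x = \frac{1}{3}, C = 1.

With C = 1: the canonical form is 0F1(-; -\frac{1}{4}; \frac{1}{3}). Verdict: none. A 0F1 with upper {-} fits none of I1-I6 at x = \frac{1}{3}; the sum runs forever.


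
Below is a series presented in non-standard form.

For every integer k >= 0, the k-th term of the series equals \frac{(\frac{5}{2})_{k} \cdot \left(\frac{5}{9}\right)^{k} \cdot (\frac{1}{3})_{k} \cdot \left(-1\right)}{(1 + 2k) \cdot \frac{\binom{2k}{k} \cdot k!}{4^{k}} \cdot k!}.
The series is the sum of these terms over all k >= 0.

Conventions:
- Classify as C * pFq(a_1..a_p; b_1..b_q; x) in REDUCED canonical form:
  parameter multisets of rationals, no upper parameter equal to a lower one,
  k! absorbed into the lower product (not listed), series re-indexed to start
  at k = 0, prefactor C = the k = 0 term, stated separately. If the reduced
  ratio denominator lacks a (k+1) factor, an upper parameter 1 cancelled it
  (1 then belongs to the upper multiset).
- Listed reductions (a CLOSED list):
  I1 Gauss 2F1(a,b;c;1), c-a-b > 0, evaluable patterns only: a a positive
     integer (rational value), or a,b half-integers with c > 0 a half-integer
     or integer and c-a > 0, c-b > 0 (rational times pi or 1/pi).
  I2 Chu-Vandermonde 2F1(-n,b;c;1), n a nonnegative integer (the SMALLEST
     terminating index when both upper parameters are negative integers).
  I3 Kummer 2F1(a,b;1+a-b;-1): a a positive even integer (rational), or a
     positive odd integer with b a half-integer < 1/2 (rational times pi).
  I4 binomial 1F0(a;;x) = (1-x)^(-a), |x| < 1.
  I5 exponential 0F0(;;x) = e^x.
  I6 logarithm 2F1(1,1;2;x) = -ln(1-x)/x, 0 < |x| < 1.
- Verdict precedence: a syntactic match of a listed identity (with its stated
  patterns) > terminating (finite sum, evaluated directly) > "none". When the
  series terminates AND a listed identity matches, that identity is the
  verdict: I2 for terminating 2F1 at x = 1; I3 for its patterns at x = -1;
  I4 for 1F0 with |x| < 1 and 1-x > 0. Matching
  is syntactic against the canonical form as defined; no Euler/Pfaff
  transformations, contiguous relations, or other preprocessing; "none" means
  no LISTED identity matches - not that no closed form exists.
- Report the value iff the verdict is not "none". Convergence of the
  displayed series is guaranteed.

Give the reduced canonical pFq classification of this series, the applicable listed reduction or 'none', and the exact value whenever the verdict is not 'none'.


Prefactor -1, argument \frac{5}{9}: 2F1 with upper {\frac{1}{3}, \frac{5}{2}} over lower {\frac{3}{2}}. Verdict: none - at argument \frac{5}{9} the multisets {\frac{1}{3}, \frac{5}{2}} ; {\frac{3}{2}} match no listed identity.

The tell: x = \frac{5}{9} and the lower (2k+1) factor (prefactor -1) shifts a half-integer Pochhammer.
Step ratio: r(k) = \frac{5}{9} * (k+\frac{1}{3}) (k+\frac{5}{2}) / [(k+\frac{3}{2}) (k+1)] ; factor over Q: parameters, x = \frac{5}{9}, and C = -1.


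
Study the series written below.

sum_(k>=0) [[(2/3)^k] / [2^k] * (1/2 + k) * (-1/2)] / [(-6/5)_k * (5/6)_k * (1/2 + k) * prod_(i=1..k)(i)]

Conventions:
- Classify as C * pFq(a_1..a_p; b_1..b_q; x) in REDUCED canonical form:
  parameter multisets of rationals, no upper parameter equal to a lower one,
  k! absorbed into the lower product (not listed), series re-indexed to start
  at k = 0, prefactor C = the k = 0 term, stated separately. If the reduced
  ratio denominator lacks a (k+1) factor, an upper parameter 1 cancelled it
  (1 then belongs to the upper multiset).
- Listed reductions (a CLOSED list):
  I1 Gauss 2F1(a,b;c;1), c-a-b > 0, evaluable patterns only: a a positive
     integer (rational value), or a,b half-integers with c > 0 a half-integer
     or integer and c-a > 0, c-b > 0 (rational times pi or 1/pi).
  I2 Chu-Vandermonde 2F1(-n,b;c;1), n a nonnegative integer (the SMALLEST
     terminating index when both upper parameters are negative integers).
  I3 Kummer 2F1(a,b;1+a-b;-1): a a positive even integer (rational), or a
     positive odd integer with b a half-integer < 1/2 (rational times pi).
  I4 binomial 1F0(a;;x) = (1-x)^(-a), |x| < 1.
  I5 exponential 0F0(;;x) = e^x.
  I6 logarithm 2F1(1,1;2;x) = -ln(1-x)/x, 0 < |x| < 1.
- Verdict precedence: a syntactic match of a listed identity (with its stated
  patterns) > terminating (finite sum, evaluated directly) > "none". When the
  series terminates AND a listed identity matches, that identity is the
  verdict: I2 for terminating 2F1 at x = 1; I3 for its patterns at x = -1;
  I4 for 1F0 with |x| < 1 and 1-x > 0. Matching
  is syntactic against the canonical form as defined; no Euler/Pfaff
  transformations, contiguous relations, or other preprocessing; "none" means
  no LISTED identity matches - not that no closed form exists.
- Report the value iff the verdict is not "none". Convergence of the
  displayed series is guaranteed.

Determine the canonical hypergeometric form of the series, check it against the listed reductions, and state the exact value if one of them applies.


This is -1/2 * 0F2(-; -6/5, 5/6; 1/3) in reduced canonical form. Verdict: none - at argument 1/3 the multisets {-} ; {-6/5, 5/6} match no listed identity.

Key observation: with t_0 = -1/2, the factor k + 1/2 cancels (top and bottom), leaving prefactor -1/2.
Step ratio: r(k) = (1/3) * 1 / [(k-6/5) (k+5/6) (k+1)] ; factor over Q: parameters, x = (1/3), and C = -1/2.


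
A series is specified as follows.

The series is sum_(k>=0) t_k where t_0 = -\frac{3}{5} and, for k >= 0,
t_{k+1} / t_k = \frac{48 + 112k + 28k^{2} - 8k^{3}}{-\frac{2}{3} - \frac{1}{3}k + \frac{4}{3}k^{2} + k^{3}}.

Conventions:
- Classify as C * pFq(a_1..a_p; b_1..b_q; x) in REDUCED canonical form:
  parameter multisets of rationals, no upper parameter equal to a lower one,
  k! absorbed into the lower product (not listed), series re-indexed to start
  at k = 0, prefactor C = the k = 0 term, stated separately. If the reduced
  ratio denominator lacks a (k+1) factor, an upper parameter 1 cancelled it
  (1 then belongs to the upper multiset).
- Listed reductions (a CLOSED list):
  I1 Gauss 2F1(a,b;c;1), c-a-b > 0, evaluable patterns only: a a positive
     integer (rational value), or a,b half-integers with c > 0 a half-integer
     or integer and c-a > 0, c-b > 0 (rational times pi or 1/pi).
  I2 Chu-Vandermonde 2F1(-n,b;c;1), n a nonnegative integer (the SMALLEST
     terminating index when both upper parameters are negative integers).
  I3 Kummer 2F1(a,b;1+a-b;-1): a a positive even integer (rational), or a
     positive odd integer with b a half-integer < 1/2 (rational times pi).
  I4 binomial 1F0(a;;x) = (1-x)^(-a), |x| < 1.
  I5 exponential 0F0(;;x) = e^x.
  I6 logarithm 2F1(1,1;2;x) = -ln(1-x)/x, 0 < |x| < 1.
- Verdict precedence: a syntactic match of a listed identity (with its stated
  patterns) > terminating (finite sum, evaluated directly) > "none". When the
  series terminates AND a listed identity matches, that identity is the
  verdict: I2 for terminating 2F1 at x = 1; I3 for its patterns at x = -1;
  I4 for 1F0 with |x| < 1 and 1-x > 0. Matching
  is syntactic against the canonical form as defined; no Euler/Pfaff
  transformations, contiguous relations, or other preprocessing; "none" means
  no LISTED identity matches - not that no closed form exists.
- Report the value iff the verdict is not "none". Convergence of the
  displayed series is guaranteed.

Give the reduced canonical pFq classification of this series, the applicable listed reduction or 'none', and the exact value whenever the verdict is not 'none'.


With C = -\frac{3}{5}: the canonical form is 3F2(-6, \frac{1}{2}, 2; -\frac{2}{3}, 1; -8). Verdict: terminating (-6 upstairs). 7 nonzero terms in all; added directly. Its exact value is \frac{1877733753}{65}.

Structural cue: t_0 being -\frac{3}{5}, factor the ratio over Q (C = -3/5, x = -8): negated roots = parameters.
Adjacent-term ratio: r(k) = -8 * (k-6) (k+\frac{1}{2}) (k+2) / [(k-\frac{2}{3}) (k+1) (k+1)] - poly over poly, x = -8 from leading terms; C = -\frac{3}{5} at k = 0.


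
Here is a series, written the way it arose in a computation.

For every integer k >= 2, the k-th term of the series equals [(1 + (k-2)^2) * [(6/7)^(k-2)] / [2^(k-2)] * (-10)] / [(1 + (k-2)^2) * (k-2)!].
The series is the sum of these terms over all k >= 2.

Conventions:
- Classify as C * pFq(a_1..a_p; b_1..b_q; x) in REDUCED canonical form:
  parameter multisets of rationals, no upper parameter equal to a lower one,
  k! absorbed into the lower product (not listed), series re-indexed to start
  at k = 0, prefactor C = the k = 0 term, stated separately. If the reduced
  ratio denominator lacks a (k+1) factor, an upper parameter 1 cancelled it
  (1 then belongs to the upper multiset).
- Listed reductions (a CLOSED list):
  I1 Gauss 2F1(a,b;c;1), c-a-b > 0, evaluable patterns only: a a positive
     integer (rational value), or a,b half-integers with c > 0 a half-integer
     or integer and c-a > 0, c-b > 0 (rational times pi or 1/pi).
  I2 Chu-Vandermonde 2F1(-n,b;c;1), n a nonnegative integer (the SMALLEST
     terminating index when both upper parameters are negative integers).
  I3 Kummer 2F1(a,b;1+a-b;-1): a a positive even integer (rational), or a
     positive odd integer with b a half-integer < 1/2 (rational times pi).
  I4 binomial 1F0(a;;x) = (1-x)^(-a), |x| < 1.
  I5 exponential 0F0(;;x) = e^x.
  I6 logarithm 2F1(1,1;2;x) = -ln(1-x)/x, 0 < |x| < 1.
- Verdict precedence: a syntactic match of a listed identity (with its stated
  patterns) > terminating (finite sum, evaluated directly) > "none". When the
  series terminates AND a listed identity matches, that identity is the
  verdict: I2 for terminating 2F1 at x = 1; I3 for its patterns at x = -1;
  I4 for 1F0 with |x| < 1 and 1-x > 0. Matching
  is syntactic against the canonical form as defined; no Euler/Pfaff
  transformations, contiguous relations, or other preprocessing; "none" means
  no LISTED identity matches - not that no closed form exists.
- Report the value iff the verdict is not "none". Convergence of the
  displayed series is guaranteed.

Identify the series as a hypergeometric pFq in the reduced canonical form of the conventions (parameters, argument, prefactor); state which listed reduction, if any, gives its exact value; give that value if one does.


This is -10 * 0F0(-; -; 3/7) in reduced canonical form. Verdict: the I5 exponential reduction fires (the 0F0 exponential series at x = 3/7). Value: (-10) * e^(3/7).

Key observation: with t_0 = -10, striking the common factor k^2 + 1 reduces the term (C = -10).
Adjacent-term ratio: r(k) = (3/7) * 1 / [(k+1)] - poly over poly, x = (3/7) from leading terms; C = -10 at k = 0.
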